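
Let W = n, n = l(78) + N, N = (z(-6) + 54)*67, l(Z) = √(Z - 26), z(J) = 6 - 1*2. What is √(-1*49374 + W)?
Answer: √(-45488 + 2*√13) ≈ 213.26*I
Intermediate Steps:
z(J) = 4 (z(J) = 6 - 2 = 4)
l(Z) = √(-26 + Z)
N = 3886 (N = (4 + 54)*67 = 58*67 = 3886)
n = 3886 + 2*√13 (n = √(-26 + 78) + 3886 = √52 + 3886 = 2*√13 + 3886 = 3886 + 2*√13 ≈ 3893.2)
W = 3886 + 2*√13 ≈ 3893.2
√(-1*49374 + W) = √(-1*49374 + (3886 + 2*√13)) = √(-49374 + (3886 + 2*√13)) = √(-45488 + 2*√13)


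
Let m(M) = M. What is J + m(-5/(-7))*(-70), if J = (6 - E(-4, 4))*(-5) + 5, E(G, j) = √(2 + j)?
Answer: -75 + 5*√6 ≈ -62.753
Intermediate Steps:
J = -25 + 5*√6 (J = (6 - √(2 + 4))*(-5) + 5 = (6 - √6)*(-5) + 5 = (-30 + 5*√6) + 5 = -25 + 5*√6 ≈ -12.753)
J + m(-5/(-7))*(-70) = (-25 + 5*√6) - 5/(-7)*(-70) = (-25 + 5*√6) - 5*(-⅐)*(-70) = (-25 + 5*√6) + (5/7)*(-70) = (-25 + 5*√6) - 50 = -75 + 5*√6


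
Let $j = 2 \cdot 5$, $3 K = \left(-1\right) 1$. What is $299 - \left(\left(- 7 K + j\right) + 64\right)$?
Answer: $\frac{668}{3} \approx 222.67$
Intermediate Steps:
$K = - \frac{1}{3}$ ($K = \frac{\left(-1\right) 1}{3} = \frac{1}{3} \left(-1\right) = - \frac{1}{3} \approx -0.33333$)
$j = 10$
$299 - \left(\left(- 7 K + j\right) + 64\right) = 299 - \left(\left(\left(-7\right) \left(- \frac{1}{3}\right) + 10\right) + 64\right) = 299 - \left(\left(\frac{7}{3} + 10\right) + 64\right) = 299 - \left(\frac{37}{3} + 64\right) = 299 - \frac{229}{3} = \frac{668}{3}$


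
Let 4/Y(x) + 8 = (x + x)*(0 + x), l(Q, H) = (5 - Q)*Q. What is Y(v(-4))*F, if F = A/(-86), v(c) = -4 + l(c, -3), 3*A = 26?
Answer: -13/102942 ≈ -0.00012628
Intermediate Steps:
A = 26/3 (A = (⅓)*26 = 26/3 ≈ 8.6667)
l(Q, H) = Q*(5 - Q)
v(c) = -4 + c*(5 - c)
F = -13/129 (F = (26/3)/(-86) = (26/3)*(-1/86) = -13/129 ≈ -0.10078)
Y(x) = 4/(-8 + 2*x²) (Y(x) = 4/(-8 + (x + x)*(0 + x)) = 4/(-8 + (2*x)*x) = 4/(-8 + 2*x²))
Y(v(-4))*F = (2/(-4 + (-4 - 1*(-4)*(-5 - 4))²))*(-13/129) = (2/(-4 + (-4 - 1*(-4)*(-9))²))*(-13/129) = (2/(-4 + (-4 - 36)²))*(-13/129) = (2/(-4 + (-40)²))*(-13/129) = (2/(-4 + 1600))*(-13/129) = (2/1596)*(-13/129) = (2*(1/1596))*(-13/129) = (1/798)*(-13/129) = -13/102942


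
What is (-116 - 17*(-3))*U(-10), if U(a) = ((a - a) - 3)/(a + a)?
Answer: -39/4 ≈ -9.7500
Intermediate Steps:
U(a) = -3/(2*a) (U(a) = (0 - 3)/((2*a)) = -3/(2*a))
(-116 - 17*(-3))*U(-10) = (-116 - 17*(-3))*(-3/2/(-10)) = (-116 + 51)*(-3/2*(-⅒)) = -65*3/20 = -39/4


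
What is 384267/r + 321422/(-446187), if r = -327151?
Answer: -276608468651/145970523237 ≈ -1.8950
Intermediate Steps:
384267/r + 321422/(-446187) = 384267/(-327151) + 321422/(-446187) = 384267*(-1/327151) + 321422*(-1/446187) = -384267/327151 - 321422/446187 = -276608468651/145970523237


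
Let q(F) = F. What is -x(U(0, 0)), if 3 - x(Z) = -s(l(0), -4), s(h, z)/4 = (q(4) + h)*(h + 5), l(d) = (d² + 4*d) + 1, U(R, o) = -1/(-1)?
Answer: -123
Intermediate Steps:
U(R, o) = 1 (U(R, o) = -1*(-1) = 1)
l(d) = 1 + d² + 4*d
s(h, z) = 4*(4 + h)*(5 + h) (s(h, z) = 4*((4 + h)*(h + 5)) = 4*((4 + h)*(5 + h)) = 4*(4 + h)*(5 + h))
x(Z) = 123 (x(Z) = 3 - (-1)*(80 + 4*(1 + 0² + 4*0)² + 36*(1 + 0² + 4*0)) = 3 - (-1)*(80 + 4*(1 + 0 + 0)² + 36*(1 + 0 + 0)) = 3 - (-1)*(80 + 4*1² + 36*1) = 3 - (-1)*(80 + 4*1 + 36) = 3 - (-1)*(80 + 4 + 36) = 3 - (-1)*120 = 3 - 1*(-120) = 3 + 120 = 123)
-x(U(0, 0)) = -1*123 = -123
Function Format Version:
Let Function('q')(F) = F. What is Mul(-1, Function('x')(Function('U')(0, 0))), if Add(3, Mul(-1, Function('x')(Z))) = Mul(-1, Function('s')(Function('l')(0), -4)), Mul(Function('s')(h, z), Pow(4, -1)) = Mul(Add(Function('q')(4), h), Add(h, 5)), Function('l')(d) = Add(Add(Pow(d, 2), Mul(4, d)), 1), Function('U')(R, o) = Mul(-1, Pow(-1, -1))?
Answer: -123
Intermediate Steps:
Function('U')(R, o) = 1 (Function('U')(R, o) = Mul(-1, -1) = 1)
Function('l')(d) = Add(1, Pow(d, 2), Mul(4, d))
Function('s')(h, z) = Mul(4, Add(4, h), Add(5, h)) (Function('s')(h, z) = Mul(4, Mul(Add(4, h), Add(h, 5))) = Mul(4, Mul(Add(4, h), Add(5, h))) = Mul(4, Add(4, h), Add(5, h)))
Function('x')(Z) = 123 (Function('x')(Z) = Add(3, Mul(-1, Mul(-1, Add(80, Mul(4, Pow(Add(1, Pow(0, 2), Mul(4, 0)), 2)), Mul(36, Add(1, Pow(0, 2), Mul(4, 0))))))) = Add(3, Mul(-1, Mul(-1, Add(80, Mul(4, Pow(Add(1, 0, 0), 2)), Mul(36, Add(1, 0, 0)))))) = Add(3, Mul(-1, Mul(-1, Add(80, Mul(4, Pow(1, 2)), Mul(36, 1))))) = Add(3, Mul(-1, Mul(-1, Add(80, Mul(4, 1), 36)))) = Add(3, Mul(-1, Mul(-1, Add(80, 4, 36)))) = Add(3, Mul(-1, Mul(-1, 120))) = Add(3, Mul(-1, -120)) = Add(3, 120) = 123)
Mul(-1, Function('x')(Function('U')(0, 0))) = Mul(-1, 123) = -123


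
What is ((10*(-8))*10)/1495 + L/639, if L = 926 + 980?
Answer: 467654/191061 ≈ 2.4477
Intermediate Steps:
L = 1906
((10*(-8))*10)/1495 + L/639 = ((10*(-8))*10)/1495 + 1906/639 = -80*10*(1/1495) + 1906*(1/639) = -800*1/1495 + 1906/639 = -160/299 + 1906/639 = 467654/191061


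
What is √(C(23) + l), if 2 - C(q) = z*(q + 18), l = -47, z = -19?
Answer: √734 ≈ 27.092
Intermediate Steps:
C(q) = 344 + 19*q (C(q) = 2 - (-19)*(q + 18) = 2 - (-19)*(18 + q) = 2 - (-342 - 19*q) = 2 + (342 + 19*q) = 344 + 19*q)
√(C(23) + l) = √((344 + 19*23) - 47) = √((344 + 437) - 47) = √(781 - 47) = √734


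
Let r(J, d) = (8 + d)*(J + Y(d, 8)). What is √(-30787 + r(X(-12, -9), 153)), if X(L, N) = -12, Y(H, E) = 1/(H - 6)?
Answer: 2*I*√3607149/21 ≈ 180.88*I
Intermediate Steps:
Y(H, E) = 1/(-6 + H)
r(J, d) = (8 + d)*(J + 1/(-6 + d))
√(-30787 + r(X(-12, -9), 153)) = √(-30787 + (8 + 153 - 12*(-6 + 153)*(8 + 153))/(-6 + 153)) = √(-30787 + (8 + 153 - 12*147*161)/147) = √(-30787 + (8 + 153 - 284004)/147) = √(-30787 + (1/147)*(-283843)) = √(-30787 - 40549/21) = √(-687076/21) = 2*I*√3607149/21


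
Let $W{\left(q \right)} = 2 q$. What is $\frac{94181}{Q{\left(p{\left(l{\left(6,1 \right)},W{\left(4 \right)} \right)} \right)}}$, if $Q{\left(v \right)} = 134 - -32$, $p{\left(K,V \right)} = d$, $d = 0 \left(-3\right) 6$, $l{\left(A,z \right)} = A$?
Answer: $\frac{94181}{166} \approx 567.36$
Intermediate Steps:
$d = 0$ ($d = 0 \cdot 6 = 0$)
$p{\left(K,V \right)} = 0$
$Q{\left(v \right)} = 166$ ($Q{\left(v \right)} = 134 + 32 = 166$)
$\frac{94181}{Q{\left(p{\left(l{\left(6,1 \right)},W{\left(4 \right)} \right)} \right)}} = \frac{94181}{166}$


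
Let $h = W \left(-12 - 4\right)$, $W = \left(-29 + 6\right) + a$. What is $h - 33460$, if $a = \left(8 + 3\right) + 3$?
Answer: $-33316$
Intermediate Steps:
$a = 14$ ($a = 11 + 3 = 14$)
$W = -9$ ($W = \left(-29 + 6\right) + 14 = -23 + 14 = -9$)
$h = 144$ ($h = - 9 \left(-12 - 4\right) = \left(-9\right) \left(-16\right) = 144$)
$h - 33460 = 144 - 33460 = -33316$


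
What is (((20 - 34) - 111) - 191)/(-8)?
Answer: 79/2 ≈ 39.500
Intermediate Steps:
(((20 - 34) - 111) - 191)/(-8) = -((-14 - 111) - 191)/8 = -(-125 - 191)/8 = -⅛*(-316) = 79/2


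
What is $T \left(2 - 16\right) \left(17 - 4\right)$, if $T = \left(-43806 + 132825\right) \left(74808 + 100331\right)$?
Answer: $-2837507152662$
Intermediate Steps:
$T = 15590698641$ ($T = 89019 \cdot 175139 = 15590698641$)
$T \left(2 - 16\right) \left(17 - 4\right) = 15590698641 \left(2 - 16\right) \left(17 - 4\right) = 15590698641 \left(\left(-14\right) 13\right) = 15590698641 \left(-182\right) = -2837507152662$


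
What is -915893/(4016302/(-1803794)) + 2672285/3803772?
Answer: 448868222835100321/1091221220796 ≈ 4.1135e+5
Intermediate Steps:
-915893/(4016302/(-1803794)) + 2672285/3803772 = -915893/(4016302*(-1/1803794)) + 2672285*(1/3803772) = -915893/(-2008151/901897) + 381755/543396 = -915893*(-901897/2008151) + 381755/543396 = 826041149021/2008151 + 381755/543396 = 448868222835100321/1091221220796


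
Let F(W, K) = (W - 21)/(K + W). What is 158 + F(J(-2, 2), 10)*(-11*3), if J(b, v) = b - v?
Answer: 591/2 ≈ 295.50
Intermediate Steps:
F(W, K) = (-21 + W)/(K + W)
158 + F(J(-2, 2), 10)*(-11*3) = 158 + ((-21 + (-2 - 1*2))/(10 + (-2 - 1*2)))*(-11*3) = 158 + ((-21 + (-2 - 2))/(10 + (-2 - 2)))*(-33) = 158 + ((-21 - 4)/(10 - 4))*(-33) = 158 + (-25/6)*(-33) = 158 + ((1/6)*(-25))*(-33) = 158 - 25/6*(-33) = 158 + 275/2 = 591/2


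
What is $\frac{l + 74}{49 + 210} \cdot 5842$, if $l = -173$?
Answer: $- \frac{578358}{259} \approx -2233.0$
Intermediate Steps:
$\frac{l + 74}{49 + 210} \cdot 5842 = \frac{-173 + 74}{49 + 210} \cdot 5842 = - \frac{99}{259} \cdot 5842 = \left(-99\right) \frac{1}{259} \cdot 5842 = \left(- \frac{99}{259}\right) 5842 = - \frac{578358}{259}$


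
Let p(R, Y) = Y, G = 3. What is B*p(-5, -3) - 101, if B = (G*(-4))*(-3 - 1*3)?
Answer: -317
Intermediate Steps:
B = 72 (B = (3*(-4))*(-3 - 1*3) = -12*(-3 - 3) = -12*(-6) = 72)
B*p(-5, -3) - 101 = 72*(-3) - 101 = -216 - 101 = -317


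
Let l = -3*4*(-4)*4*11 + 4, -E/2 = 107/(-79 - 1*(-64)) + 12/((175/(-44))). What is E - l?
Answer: -1100242/525 ≈ -2095.7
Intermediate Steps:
E = 10658/525 (E = -2*(107/(-79 - 1*(-64)) + 12/((175/(-44)))) = -2*(107/(-79 + 64) + 12/((175*(-1/44)))) = -2*(107/(-15) + 12/(-175/44)) = -2*(107*(-1/15) + 12*(-44/175)) = -2*(-107/15 - 528/175) = -2*(-5329/525) = 10658/525 ≈ 20.301)
l = 2116 (l = -(-48)*4*11 + 4 = -3*(-64)*11 + 4 = 192*11 + 4 = 2112 + 4 = 2116)
E - l = 10658/525 - 1*2116 = 10658/525 - 2116 = -1100242/525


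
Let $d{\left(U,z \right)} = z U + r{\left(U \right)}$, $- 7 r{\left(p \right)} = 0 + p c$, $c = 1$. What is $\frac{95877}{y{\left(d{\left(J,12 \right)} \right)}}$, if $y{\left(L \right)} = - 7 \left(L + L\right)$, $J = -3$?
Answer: $\frac{31959}{166} \approx 192.52$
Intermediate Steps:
$r{\left(p \right)} = - \frac{p}{7}$ ($r{\left(p \right)} = - \frac{0 + p 1}{7} = - \frac{0 + p}{7} = - \frac{p}{7}$)
$d{\left(U,z \right)} = - \frac{U}{7} + U z$ ($d{\left(U,z \right)} = z U - \frac{U}{7} = U z - \frac{U}{7} = - \frac{U}{7} + U z$)
$y{\left(L \right)} = - 14 L$ ($y{\left(L \right)} = - 7 \cdot 2 L = - 14 L$)
$\frac{95877}{y{\left(d{\left(J,12 \right)} \right)}} = \frac{95877}{\left(-14\right) \left(- 3 \left(- \frac{1}{7} + 12\right)\right)} = \frac{95877}{\left(-14\right) \left(\left(-3\right) \frac{83}{7}\right)} = \frac{95877}{\left(-14\right) \left(- \frac{249}{7}\right)} = \frac{95877}{498} = 95877 \cdot \frac{1}{498} = \frac{31959}{166}$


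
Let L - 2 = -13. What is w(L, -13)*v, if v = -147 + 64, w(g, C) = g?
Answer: 913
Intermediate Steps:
L = -11 (L = 2 - 13 = -11)
v = -83
w(L, -13)*v = -11*(-83) = 913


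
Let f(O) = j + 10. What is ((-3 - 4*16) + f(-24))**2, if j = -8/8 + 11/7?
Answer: 156025/49 ≈ 3184.2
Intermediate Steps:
j = 4/7 (j = -8*1/8 + 11*(1/7) = -1 + 11/7 = 4/7 ≈ 0.57143)
f(O) = 74/7 (f(O) = 4/7 + 10 = 74/7)
((-3 - 4*16) + f(-24))**2 = ((-3 - 4*16) + 74/7)**2 = ((-3 - 64) + 74/7)**2 = (-67 + 74/7)**2 = (-395/7)**2 = 156025/49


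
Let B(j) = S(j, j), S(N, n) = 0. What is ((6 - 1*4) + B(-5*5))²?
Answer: 4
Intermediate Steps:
B(j) = 0
((6 - 1*4) + B(-5*5))² = ((6 - 1*4) + 0)² = ((6 - 4) + 0)² = (2 + 0)² = 2² = 4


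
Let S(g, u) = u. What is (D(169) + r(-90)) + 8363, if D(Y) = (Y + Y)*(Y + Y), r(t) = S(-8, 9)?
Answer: 122616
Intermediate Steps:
r(t) = 9
D(Y) = 4*Y² (D(Y) = (2*Y)*(2*Y) = 4*Y²)
(D(169) + r(-90)) + 8363 = (4*169² + 9) + 8363 = (4*28561 + 9) + 8363 = (114244 + 9) + 8363 = 114253 + 8363 = 122616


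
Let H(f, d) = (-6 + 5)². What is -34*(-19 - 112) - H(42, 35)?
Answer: 4453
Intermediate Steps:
H(f, d) = 1 (H(f, d) = (-1)² = 1)
-34*(-19 - 112) - H(42, 35) = -34*(-19 - 112) - 1*1 = -34*(-131) - 1 = 4454 - 1 = 4453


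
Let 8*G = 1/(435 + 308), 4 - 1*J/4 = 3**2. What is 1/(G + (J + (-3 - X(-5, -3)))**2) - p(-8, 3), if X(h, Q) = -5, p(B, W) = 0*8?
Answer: 5944/1925857 ≈ 0.0030864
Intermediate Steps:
p(B, W) = 0
J = -20 (J = 16 - 4*3**2 = 16 - 4*9 = 16 - 36 = -20)
G = 1/5944 (G = 1/(8*(435 + 308)) = (1/8)/743 = (1/8)*(1/743) = 1/5944 ≈ 0.00016824)
1/(G + (J + (-3 - X(-5, -3)))**2) - p(-8, 3) = 1/(1/5944 + (-20 + (-3 - 1*(-5)))**2) - 1*0 = 1/(1/5944 + (-20 + (-3 + 5))**2) + 0 = 1/(1/5944 + (-20 + 2)**2) + 0 = 1/(1/5944 + (-18)**2) + 0 = 1/(1/5944 + 324) + 0 = 1/(1925857/5944) + 0 = 5944/1925857 + 0 = 5944/1925857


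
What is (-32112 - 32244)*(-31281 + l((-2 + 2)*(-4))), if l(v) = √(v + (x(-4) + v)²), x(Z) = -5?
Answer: 2012798256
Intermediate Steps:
l(v) = √(v + (-5 + v)²)
(-32112 - 32244)*(-31281 + l((-2 + 2)*(-4))) = (-32112 - 32244)*(-31281 + √((-2 + 2)*(-4) + (-5 + (-2 + 2)*(-4))²)) = -64356*(-31281 + √(0*(-4) + (-5 + 0*(-4))²)) = -64356*(-31281 + √(0 + (-5 + 0)²)) = -64356*(-31281 + √(0 + (-5)²)) = -64356*(-31281 + √(0 + 25)) = -64356*(-31281 + √25) = -64356*(-31281 + 5) = -64356*(-31276) = 2012798256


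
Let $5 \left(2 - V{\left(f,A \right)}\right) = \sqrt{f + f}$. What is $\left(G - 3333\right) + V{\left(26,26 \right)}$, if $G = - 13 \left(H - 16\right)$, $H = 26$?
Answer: $-3461 - \frac{2 \sqrt{13}}{5} \approx -3462.4$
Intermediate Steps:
$V{\left(f,A \right)} = 2 - \frac{\sqrt{2} \sqrt{f}}{5}$ ($V{\left(f,A \right)} = 2 - \frac{\sqrt{f + f}}{5} = 2 - \frac{\sqrt{2 f}}{5} = 2 - \frac{\sqrt{2} \sqrt{f}}{5}$)
$G = -130$ ($G = - 13 \left(26 - 16\right) = \left(-13\right) 10 = -130$)
$\left(G - 3333\right) + V{\left(26,26 \right)} = \left(-130 - 3333\right) + \left(2 - \frac{\sqrt{2} \sqrt{26}}{5}\right) = -3463 + \left(2 - \frac{2 \sqrt{13}}{5}\right) = -3461 - \frac{2 \sqrt{13}}{5}$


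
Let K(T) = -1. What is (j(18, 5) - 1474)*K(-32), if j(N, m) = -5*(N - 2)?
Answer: 1554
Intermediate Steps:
j(N, m) = 10 - 5*N (j(N, m) = -5*(-2 + N) = 10 - 5*N)
(j(18, 5) - 1474)*K(-32) = ((10 - 5*18) - 1474)*(-1) = ((10 - 90) - 1474)*(-1) = (-80 - 1474)*(-1) = -1554*(-1) = 1554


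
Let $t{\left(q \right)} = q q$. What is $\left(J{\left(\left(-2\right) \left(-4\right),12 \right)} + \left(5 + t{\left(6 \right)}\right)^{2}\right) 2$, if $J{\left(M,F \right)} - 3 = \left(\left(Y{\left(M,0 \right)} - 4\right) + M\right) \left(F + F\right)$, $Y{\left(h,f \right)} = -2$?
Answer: $3464$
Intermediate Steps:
$t{\left(q \right)} = q^{2}$
$J{\left(M,F \right)} = 3 + 2 F \left(-6 + M\right)$ ($J{\left(M,F \right)} = 3 + \left(\left(-2 - 4\right) + M\right) \left(F + F\right) = 3 + \left(-6 + M\right) 2 F = 3 + 2 F \left(-6 + M\right)$)
$\left(J{\left(\left(-2\right) \left(-4\right),12 \right)} + \left(5 + t{\left(6 \right)}\right)^{2}\right) 2 = \left(\left(3 - 144 + 2 \cdot 12 \left(\left(-2\right) \left(-4\right)\right)\right) + \left(5 + 6^{2}\right)^{2}\right) 2 = \left(\left(3 - 144 + 2 \cdot 12 \cdot 8\right) + \left(5 + 36\right)^{2}\right) 2 = \left(\left(3 - 144 + 192\right) + 41^{2}\right) 2 = \left(51 + 1681\right) 2 = 1732 \cdot 2 = 3464$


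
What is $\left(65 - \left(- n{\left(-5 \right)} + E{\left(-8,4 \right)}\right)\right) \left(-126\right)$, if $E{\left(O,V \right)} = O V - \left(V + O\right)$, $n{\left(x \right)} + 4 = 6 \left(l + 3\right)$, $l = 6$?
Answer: $-18018$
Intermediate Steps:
$n{\left(x \right)} = 50$ ($n{\left(x \right)} = -4 + 6 \left(6 + 3\right) = -4 + 6 \cdot 9 = -4 + 54 = 50$)
$E{\left(O,V \right)} = - O - V + O V$ ($E{\left(O,V \right)} = O V - \left(O + V\right) = - O - V + O V$)
$\left(65 - \left(- n{\left(-5 \right)} + E{\left(-8,4 \right)}\right)\right) \left(-126\right) = \left(65 - \left(-50 - 36 + 8\right)\right) \left(-126\right) = \left(65 + \left(50 - \left(8 - 4 - 32\right)\right)\right) \left(-126\right) = \left(65 + \left(50 - -28\right)\right) \left(-126\right) = \left(65 + \left(50 + 28\right)\right) \left(-126\right) = \left(65 + 78\right) \left(-126\right) = 143 \left(-126\right) = -18018$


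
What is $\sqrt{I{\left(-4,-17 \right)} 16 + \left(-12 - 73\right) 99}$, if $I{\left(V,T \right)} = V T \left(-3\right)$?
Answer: $i \sqrt{11679} \approx 108.07 i$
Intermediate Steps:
$I{\left(V,T \right)} = - 3 T V$ ($I{\left(V,T \right)} = T V \left(-3\right) = - 3 T V$)
$\sqrt{I{\left(-4,-17 \right)} 16 + \left(-12 - 73\right) 99} = \sqrt{\left(-3\right) \left(-17\right) \left(-4\right) 16 + \left(-12 - 73\right) 99} = \sqrt{\left(-204\right) 16 - 8415} = \sqrt{-3264 - 8415} = \sqrt{-11679} = i \sqrt{11679}$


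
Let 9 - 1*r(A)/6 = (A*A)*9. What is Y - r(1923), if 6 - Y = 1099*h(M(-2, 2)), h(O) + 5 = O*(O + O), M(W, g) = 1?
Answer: 199691415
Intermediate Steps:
r(A) = 54 - 54*A**2 (r(A) = 54 - 6*A*A*9 = 54 - 6*A**2*9 = 54 - 54*A**2)
h(O) = -5 + 2*O**2 (h(O) = -5 + O*(O + O) = -5 + O*(2*O) = -5 + 2*O**2)
Y = 3303 (Y = 6 - 1099*(-5 + 2*1**2) = 6 - 1099*(-5 + 2*1) = 6 - 1099*(-5 + 2) = 6 - 1099*(-3) = 6 - 1*(-3297) = 6 + 3297 = 3303)
Y - r(1923) = 3303 - (54 - 54*1923**2) = 3303 - (54 - 54*3697929) = 3303 - (54 - 199688166) = 3303 - 1*(-199688112) = 3303 + 199688112 = 199691415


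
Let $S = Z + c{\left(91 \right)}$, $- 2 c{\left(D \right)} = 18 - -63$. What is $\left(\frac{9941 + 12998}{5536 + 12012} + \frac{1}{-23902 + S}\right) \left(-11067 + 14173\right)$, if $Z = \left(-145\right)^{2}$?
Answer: $\frac{207813093857}{51196290} \approx 4059.1$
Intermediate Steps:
$c{\left(D \right)} = - \frac{81}{2}$ ($c{\left(D \right)} = - \frac{18 - -63}{2} = - \frac{18 + 63}{2} = \left(- \frac{1}{2}\right) 81 = - \frac{81}{2}$)
$Z = 21025$
$S = \frac{41969}{2}$ ($S = 21025 - \frac{81}{2} = \frac{41969}{2} \approx 20985.0$)
$\left(\frac{9941 + 12998}{5536 + 12012} + \frac{1}{-23902 + S}\right) \left(-11067 + 14173\right) = \left(\frac{9941 + 12998}{5536 + 12012} + \frac{1}{-23902 + \frac{41969}{2}}\right) \left(-11067 + 14173\right) = \left(\frac{22939}{17548} + \frac{1}{- \frac{5835}{2}}\right) 3106 = \left(22939 \cdot \frac{1}{17548} - \frac{2}{5835}\right) 3106 = \left(\frac{22939}{17548} - \frac{2}{5835}\right) 3106 = \frac{133813969}{102392580} \cdot 3106 = \frac{207813093857}{51196290}$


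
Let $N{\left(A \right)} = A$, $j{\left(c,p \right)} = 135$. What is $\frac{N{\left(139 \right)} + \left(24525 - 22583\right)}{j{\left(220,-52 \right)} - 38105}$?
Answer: $- \frac{2081}{37970} \approx -0.054806$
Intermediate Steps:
$\frac{N{\left(139 \right)} + \left(24525 - 22583\right)}{j{\left(220,-52 \right)} - 38105} = \frac{139 + \left(24525 - 22583\right)}{135 - 38105} = \frac{139 + 1942}{-37970} = 2081 \left(- \frac{1}{37970}\right) = - \frac{2081}{37970}$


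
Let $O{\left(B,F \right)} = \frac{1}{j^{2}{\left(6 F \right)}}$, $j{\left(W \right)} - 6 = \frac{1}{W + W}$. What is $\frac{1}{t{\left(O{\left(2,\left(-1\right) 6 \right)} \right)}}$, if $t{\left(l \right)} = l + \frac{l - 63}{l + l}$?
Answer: $- \frac{213996672}{241437073543} \approx -0.00088635$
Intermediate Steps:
$j{\left(W \right)} = 6 + \frac{1}{2 W}$ ($j{\left(W \right)} = 6 + \frac{1}{W + W} = 6 + \frac{1}{2 W}$)
$O{\left(B,F \right)} = \frac{1}{\left(6 + \frac{1}{12 F}\right)^{2}}$ ($O{\left(B,F \right)} = \frac{1}{\left(6 + \frac{1}{2 \cdot 6 F}\right)^{2}} = \frac{1}{\left(6 + \frac{\frac{1}{6} \frac{1}{F}}{2}\right)^{2}} = \frac{1}{\left(6 + \frac{1}{12 F}\right)^{2}}$)
$t{\left(l \right)} = l + \frac{-63 + l}{2 l}$
$\frac{1}{t{\left(O{\left(2,\left(-1\right) 6 \right)} \right)}} = \frac{1}{\frac{1}{2} + \frac{144 \left(\left(-1\right) 6\right)^{2}}{\left(1 + 72 \left(\left(-1\right) 6\right)\right)^{2}} - \frac{63}{2 \frac{144 \left(\left(-1\right) 6\right)^{2}}{\left(1 + 72 \left(\left(-1\right) 6\right)\right)^{2}}}} = \frac{1}{\frac{1}{2} + \frac{144 \left(-6\right)^{2}}{\left(1 + 72 \left(-6\right)\right)^{2}} - \frac{63}{2 \frac{144 \left(-6\right)^{2}}{\left(1 + 72 \left(-6\right)\right)^{2}}}} = \frac{1}{\frac{1}{2} + 144 \cdot 36 \frac{1}{\left(1 - 432\right)^{2}} - \frac{63}{2 \cdot 144 \cdot 36 \frac{1}{\left(1 - 432\right)^{2}}}} = \frac{1}{\frac{1}{2} + 144 \cdot 36 \cdot \frac{1}{185761} - \frac{63}{2 \cdot 144 \cdot 36 \cdot \frac{1}{185761}}} = \frac{1}{\frac{1}{2} + \frac{5184}{185761} - \frac{63}{2 \cdot \frac{5184}{185761}}} = \frac{1}{\frac{1}{2} + \frac{5184}{185761} - \frac{1300327}{1152}} = \frac{1}{- \frac{241437073543}{213996672}} = - \frac{213996672}{241437073543}$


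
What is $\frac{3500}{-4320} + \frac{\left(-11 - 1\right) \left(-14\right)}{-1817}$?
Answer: $- \frac{354263}{392472} \approx -0.90265$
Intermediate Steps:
$\frac{3500}{-4320} + \frac{\left(-11 - 1\right) \left(-14\right)}{-1817} = 3500 \left(- \frac{1}{4320}\right) + \left(-12\right) \left(-14\right) \left(- \frac{1}{1817}\right) = - \frac{175}{216} + 168 \left(- \frac{1}{1817}\right) = - \frac{175}{216} - \frac{168}{1817} = - \frac{354263}{392472}$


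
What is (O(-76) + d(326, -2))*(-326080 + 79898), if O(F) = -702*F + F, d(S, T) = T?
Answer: -13115099868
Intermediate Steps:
O(F) = -701*F
(O(-76) + d(326, -2))*(-326080 + 79898) = (-701*(-76) - 2)*(-326080 + 79898) = (53276 - 2)*(-246182) = 53274*(-246182) = -13115099868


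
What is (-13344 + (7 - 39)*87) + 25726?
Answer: 9598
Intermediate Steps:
(-13344 + (7 - 39)*87) + 25726 = (-13344 - 32*87) + 25726 = (-13344 - 2784) + 25726 = -16128 + 25726 = 9598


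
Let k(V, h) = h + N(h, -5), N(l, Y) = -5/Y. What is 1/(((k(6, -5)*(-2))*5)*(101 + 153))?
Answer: 1/10160 ≈ 9.8425e-5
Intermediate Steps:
k(V, h) = 1 + h (k(V, h) = h - 5/(-5) = h - 5*(-⅕) = h + 1 = 1 + h)
1/(((k(6, -5)*(-2))*5)*(101 + 153)) = 1/((((1 - 5)*(-2))*5)*(101 + 153)) = 1/((-4*(-2)*5)*254) = 1/((8*5)*254) = 1/(40*254) = 1/10160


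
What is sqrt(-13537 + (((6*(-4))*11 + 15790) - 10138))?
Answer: I*sqrt(8149) ≈ 90.272*I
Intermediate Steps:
sqrt(-13537 + (((6*(-4))*11 + 15790) - 10138)) = sqrt(-13537 + ((-24*11 + 15790) - 10138)) = sqrt(-13537 + ((-264 + 15790) - 10138)) = sqrt(-13537 + (15526 - 10138)) = sqrt(-13537 + 5388) = sqrt(-8149) = I*sqrt(8149)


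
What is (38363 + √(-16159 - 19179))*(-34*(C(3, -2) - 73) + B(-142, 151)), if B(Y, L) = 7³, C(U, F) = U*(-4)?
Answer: 124027579 + 3233*I*√35338 ≈ 1.2403e+8 + 6.0775e+5*I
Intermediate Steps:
C(U, F) = -4*U
B(Y, L) = 343
(38363 + √(-16159 - 19179))*(-34*(C(3, -2) - 73) + B(-142, 151)) = (38363 + √(-16159 - 19179))*(-34*(-4*3 - 73) + 343) = (38363 + √(-35338))*(-34*(-12 - 73) + 343) = (38363 + I*√35338)*(-34*(-85) + 343) = (38363 + I*√35338)*(2890 + 343) = (38363 + I*√35338)*3233 = 124027579 + 3233*I*√35338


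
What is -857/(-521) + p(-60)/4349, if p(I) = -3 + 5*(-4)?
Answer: 3715110/2265829 ≈ 1.6396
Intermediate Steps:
p(I) = -23 (p(I) = -3 - 20 = -23)
-857/(-521) + p(-60)/4349 = -857/(-521) - 23/4349 = -857*(-1/521) - 23*1/4349 = 857/521 - 23/4349 = 3715110/2265829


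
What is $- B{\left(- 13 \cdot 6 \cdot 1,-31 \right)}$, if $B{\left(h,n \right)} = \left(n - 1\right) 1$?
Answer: $32$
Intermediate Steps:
$B{\left(h,n \right)} = -1 + n$ ($B{\left(h,n \right)} = \left(-1 + n\right) 1 = -1 + n$)
$- B{\left(- 13 \cdot 6 \cdot 1,-31 \right)} = - (-1 - 31) = \left(-1\right) \left(-32\right) = 32$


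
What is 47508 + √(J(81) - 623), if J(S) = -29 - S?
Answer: 47508 + I*√733 ≈ 47508.0 + 27.074*I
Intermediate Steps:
47508 + √(J(81) - 623) = 47508 + √((-29 - 1*81) - 623) = 47508 + √((-29 - 81) - 623) = 47508 + √(-110 - 623) = 47508 + √(-733) = 47508 + I*√733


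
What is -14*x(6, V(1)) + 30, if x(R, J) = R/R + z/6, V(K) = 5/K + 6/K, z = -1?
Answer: 55/3 ≈ 18.333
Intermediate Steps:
V(K) = 11/K
x(R, J) = ⅚ (x(R, J) = R/R - 1/6 = 1 - 1*⅙ = 1 - ⅙ = ⅚)
-14*x(6, V(1)) + 30 = -14*⅚ + 30 = -35/3 + 30 = 55/3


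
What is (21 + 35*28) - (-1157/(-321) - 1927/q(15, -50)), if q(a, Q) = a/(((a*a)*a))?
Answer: 139497739/321 ≈ 4.3457e+5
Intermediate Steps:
q(a, Q) = a⁻² (q(a, Q) = a/((a²*a)) = a/(a³) = a/a³ = a⁻²)
(21 + 35*28) - (-1157/(-321) - 1927/q(15, -50)) = (21 + 35*28) - (-1157/(-321) - 1927/(15⁻²)) = (21 + 980) - (-1157*(-1/321) - 1927/1/225) = 1001 - (1157/321 - 1927*225) = 1001 - (1157/321 - 433575) = 1001 - 1*(-139176418/321) = 1001 + 139176418/321 = 139497739/321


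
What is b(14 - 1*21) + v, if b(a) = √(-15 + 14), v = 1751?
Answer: 1751 + I ≈ 1751.0 + 1.0*I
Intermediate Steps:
b(a) = I (b(a) = √(-1) = I)
b(14 - 1*21) + v = I + 1751 = 1751 + I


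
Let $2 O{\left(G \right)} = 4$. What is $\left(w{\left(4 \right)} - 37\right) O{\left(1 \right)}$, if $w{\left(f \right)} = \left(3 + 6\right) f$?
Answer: $-2$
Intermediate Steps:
$O{\left(G \right)} = 2$ ($O{\left(G \right)} = \frac{1}{2} \cdot 4 = 2$)
$w{\left(f \right)} = 9 f$
$\left(w{\left(4 \right)} - 37\right) O{\left(1 \right)} = \left(9 \cdot 4 - 37\right) 2 = \left(36 - 37\right) 2 = \left(-1\right) 2 = -2$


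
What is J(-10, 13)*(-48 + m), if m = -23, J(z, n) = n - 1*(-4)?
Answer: -1207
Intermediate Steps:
J(z, n) = 4 + n (J(z, n) = n + 4 = 4 + n)
J(-10, 13)*(-48 + m) = (4 + 13)*(-48 - 23) = 17*(-71) = -1207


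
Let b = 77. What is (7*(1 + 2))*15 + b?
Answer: 392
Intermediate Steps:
(7*(1 + 2))*15 + b = (7*(1 + 2))*15 + 77 = (7*3)*15 + 77 = 21*15 + 77 = 315 + 77 = 392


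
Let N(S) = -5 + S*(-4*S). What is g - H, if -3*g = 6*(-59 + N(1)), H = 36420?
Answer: -36284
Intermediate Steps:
N(S) = -5 - 4*S²
g = 136 (g = -2*(-59 + (-5 - 4*1²)) = -2*(-59 + (-5 - 4*1)) = -2*(-59 + (-5 - 4)) = -2*(-59 - 9) = -2*(-68) = -⅓*(-408) = 136)
g - H = 136 - 1*36420 = 136 - 36420 = -36284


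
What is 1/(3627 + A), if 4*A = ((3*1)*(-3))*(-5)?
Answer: 4/14553 ≈ 0.00027486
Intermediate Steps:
A = 45/4 (A = (((3*1)*(-3))*(-5))/4 = ((3*(-3))*(-5))/4 = (-9*(-5))/4 = (¼)*45 = 45/4 ≈ 11.250)
1/(3627 + A) = 1/(3627 + 45/4) = 1/(14553/4) = 4/14553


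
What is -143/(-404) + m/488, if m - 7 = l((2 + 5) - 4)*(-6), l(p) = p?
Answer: 16335/49288 ≈ 0.33142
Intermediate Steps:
m = -11 (m = 7 + ((2 + 5) - 4)*(-6) = 7 + (7 - 4)*(-6) = 7 + 3*(-6) = 7 - 18 = -11)
-143/(-404) + m/488 = -143/(-404) - 11/488 = -143*(-1/404) - 11*1/488 = 143/404 - 11/488 = 16335/49288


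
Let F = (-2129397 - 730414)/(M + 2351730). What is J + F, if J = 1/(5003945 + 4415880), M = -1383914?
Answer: -26938918185259/9116657352200 ≈ -2.9549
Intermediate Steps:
F = -2859811/967816 (F = (-2129397 - 730414)/(-1383914 + 2351730) = -2859811/967816 ≈ -2.9549)
J = 1/9419825 ≈ 1.0616e-7
J + F = 1/9419825 - 2859811/967816 = -26938918185259/9116657352200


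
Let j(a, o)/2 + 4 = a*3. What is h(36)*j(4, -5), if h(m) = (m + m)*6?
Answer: 6912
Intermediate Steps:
j(a, o) = -8 + 6*a (j(a, o) = -8 + 2*(a*3) = -8 + 2*(3*a) = -8 + 6*a)
h(m) = 12*m (h(m) = (2*m)*6 = 12*m)
h(36)*j(4, -5) = (12*36)*(-8 + 6*4) = 432*(-8 + 24) = 432*16 = 6912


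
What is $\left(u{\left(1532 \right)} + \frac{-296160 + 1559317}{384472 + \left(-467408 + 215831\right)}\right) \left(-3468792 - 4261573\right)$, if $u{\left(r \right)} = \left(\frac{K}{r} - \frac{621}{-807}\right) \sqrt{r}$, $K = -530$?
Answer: $- \frac{278990418923}{3797} - \frac{674683066105 \sqrt{383}}{103027} \approx -2.0164 \cdot 10^{8}$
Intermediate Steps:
$u{\left(r \right)} = \sqrt{r} \left(\frac{207}{269} - \frac{530}{r}\right)$ ($u{\left(r \right)} = \left(- \frac{530}{r} - \frac{621}{-807}\right) \sqrt{r} = \left(- \frac{530}{r} - - \frac{207}{269}\right) \sqrt{r} = \left(- \frac{530}{r} + \frac{207}{269}\right) \sqrt{r} = \left(\frac{207}{269} - \frac{530}{r}\right) \sqrt{r} = \sqrt{r} \left(\frac{207}{269} - \frac{530}{r}\right)$)
$\left(u{\left(1532 \right)} + \frac{-296160 + 1559317}{384472 + \left(-467408 + 215831\right)}\right) \left(-3468792 - 4261573\right) = \left(\frac{-142570 + 207 \cdot 1532}{269 \cdot 2 \sqrt{383}} + \frac{-296160 + 1559317}{384472 + \left(-467408 + 215831\right)}\right) \left(-3468792 - 4261573\right) = \left(\frac{\frac{\sqrt{383}}{766} \left(-142570 + 317124\right)}{269} + \frac{1263157}{384472 - 251577}\right) \left(-7730365\right) = \left(\frac{1}{269} \frac{\sqrt{383}}{766} \cdot 174554 + \frac{1263157}{132895}\right) \left(-7730365\right) = \left(\frac{87277 \sqrt{383}}{103027} + 1263157 \cdot \frac{1}{132895}\right) \left(-7730365\right) = \left(\frac{87277 \sqrt{383}}{103027} + \frac{180451}{18985}\right) \left(-7730365\right) = \left(\frac{180451}{18985} + \frac{87277 \sqrt{383}}{103027}\right) \left(-7730365\right) = - \frac{278990418923}{3797} - \frac{674683066105 \sqrt{383}}{103027}$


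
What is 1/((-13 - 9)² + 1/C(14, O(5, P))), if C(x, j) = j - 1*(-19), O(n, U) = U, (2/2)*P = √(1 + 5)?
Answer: 171839/83179273 + √6/83179273 ≈ 0.0020659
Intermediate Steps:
P = √6 (P = √(1 + 5) = √6 ≈ 2.4495)
C(x, j) = 19 + j (C(x, j) = j + 19 = 19 + j)
1/((-13 - 9)² + 1/C(14, O(5, P))) = 1/((-13 - 9)² + 1/(19 + √6)) = 1/((-22)² + 1/(19 + √6)) = 1/(484 + 1/(19 + √6))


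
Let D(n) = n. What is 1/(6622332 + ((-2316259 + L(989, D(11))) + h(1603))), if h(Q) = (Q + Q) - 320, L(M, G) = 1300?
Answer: 1/4310259 ≈ 2.3200e-7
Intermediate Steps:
h(Q) = -320 + 2*Q (h(Q) = 2*Q - 320 = -320 + 2*Q)
1/(6622332 + ((-2316259 + L(989, D(11))) + h(1603))) = 1/(6622332 + ((-2316259 + 1300) + (-320 + 2*1603))) = 1/(6622332 + (-2314959 + (-320 + 3206))) = 1/(6622332 + (-2314959 + 2886)) = 1/(6622332 - 2312073) = 1/4310259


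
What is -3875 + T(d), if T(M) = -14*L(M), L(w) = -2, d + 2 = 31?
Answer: -3847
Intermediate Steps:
d = 29 (d = -2 + 31 = 29)
T(M) = 28 (T(M) = -14*(-2) = 28)
-3875 + T(d) = -3875 + 28 = -3847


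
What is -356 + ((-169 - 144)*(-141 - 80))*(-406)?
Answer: -28084594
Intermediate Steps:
-356 + ((-169 - 144)*(-141 - 80))*(-406) = -356 - 313*(-221)*(-406) = -356 + 69173*(-406) = -356 - 28084238 = -28084594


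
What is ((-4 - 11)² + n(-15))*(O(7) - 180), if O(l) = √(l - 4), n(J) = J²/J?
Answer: -37800 + 210*√3 ≈ -37436.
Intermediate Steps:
n(J) = J
O(l) = √(-4 + l)
((-4 - 11)² + n(-15))*(O(7) - 180) = ((-4 - 11)² - 15)*(√(-4 + 7) - 180) = ((-15)² - 15)*(√3 - 180) = (225 - 15)*(-180 + √3) = 210*(-180 + √3) = -37800 + 210*√3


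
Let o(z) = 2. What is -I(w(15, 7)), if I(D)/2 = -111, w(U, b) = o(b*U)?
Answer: 222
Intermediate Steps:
w(U, b) = 2
I(D) = -222 (I(D) = 2*(-111) = -222)
-I(w(15, 7)) = -1*(-222) = 222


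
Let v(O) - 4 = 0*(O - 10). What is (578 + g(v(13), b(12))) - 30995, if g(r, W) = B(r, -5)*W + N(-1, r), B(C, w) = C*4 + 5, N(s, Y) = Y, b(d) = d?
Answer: -30161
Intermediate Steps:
v(O) = 4 (v(O) = 4 + 0*(O - 10) = 4 + 0*(-10 + O) = 4 + 0 = 4)
B(C, w) = 5 + 4*C (B(C, w) = 4*C + 5 = 5 + 4*C)
g(r, W) = r + W*(5 + 4*r) (g(r, W) = (5 + 4*r)*W + r = W*(5 + 4*r) + r = r + W*(5 + 4*r))
(578 + g(v(13), b(12))) - 30995 = (578 + (4 + 12*(5 + 4*4))) - 30995 = (578 + (4 + 12*(5 + 16))) - 30995 = (578 + (4 + 12*21)) - 30995 = (578 + (4 + 252)) - 30995 = (578 + 256) - 30995 = 834 - 30995 = -30161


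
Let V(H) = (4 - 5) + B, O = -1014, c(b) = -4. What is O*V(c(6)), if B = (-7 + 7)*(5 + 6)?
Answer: 1014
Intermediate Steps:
B = 0 (B = 0*11 = 0)
V(H) = -1 (V(H) = (4 - 5) + 0 = -1 + 0 = -1)
O*V(c(6)) = -1014*(-1) = 1014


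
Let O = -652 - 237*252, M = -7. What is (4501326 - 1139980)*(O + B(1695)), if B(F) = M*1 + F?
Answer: -197270674048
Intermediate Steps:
B(F) = -7 + F (B(F) = -7*1 + F = -7 + F)
O = -60376 (O = -652 - 59724 = -60376)
(4501326 - 1139980)*(O + B(1695)) = (4501326 - 1139980)*(-60376 + (-7 + 1695)) = 3361346*(-60376 + 1688) = 3361346*(-58688) = -197270674048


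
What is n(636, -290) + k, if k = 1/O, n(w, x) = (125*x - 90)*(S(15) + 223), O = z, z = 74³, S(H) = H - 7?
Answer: -3401669076959/405224 ≈ -8.3945e+6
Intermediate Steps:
S(H) = -7 + H
z = 405224
O = 405224
n(w, x) = -20790 + 28875*x (n(w, x) = (125*x - 90)*((-7 + 15) + 223) = (-90 + 125*x)*(8 + 223) = (-90 + 125*x)*231 = -20790 + 28875*x)
k = 1/405224 ≈ 2.4678e-6
n(636, -290) + k = (-20790 + 28875*(-290)) + 1/405224 = (-20790 - 8373750) + 1/405224 = -8394540 + 1/405224 = -3401669076959/405224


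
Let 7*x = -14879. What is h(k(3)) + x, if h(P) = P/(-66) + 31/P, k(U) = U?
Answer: -977261/462 ≈ -2115.3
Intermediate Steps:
x = -14879/7 (x = (1/7)*(-14879) = -14879/7 ≈ -2125.6)
h(P) = 31/P - P/66 (h(P) = P*(-1/66) + 31/P = -P/66 + 31/P = 31/P - P/66)
h(k(3)) + x = (31/3 - 1/66*3) - 14879/7 = (31*(1/3) - 1/22) - 14879/7 = (31/3 - 1/22) - 14879/7 = 679/66 - 14879/7 = -977261/462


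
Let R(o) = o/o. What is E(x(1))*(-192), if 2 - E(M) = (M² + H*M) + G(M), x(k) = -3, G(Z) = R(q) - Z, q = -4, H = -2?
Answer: 3264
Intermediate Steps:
R(o) = 1
G(Z) = 1 - Z
E(M) = 1 - M² + 3*M (E(M) = 2 - ((M² - 2*M) + (1 - M)) = 2 - (1 + M² - 3*M) = 2 + (-1 - M² + 3*M) = 1 - M² + 3*M)
E(x(1))*(-192) = (1 - 1*(-3)² + 3*(-3))*(-192) = (1 - 1*9 - 9)*(-192) = (1 - 9 - 9)*(-192) = -17*(-192) = 3264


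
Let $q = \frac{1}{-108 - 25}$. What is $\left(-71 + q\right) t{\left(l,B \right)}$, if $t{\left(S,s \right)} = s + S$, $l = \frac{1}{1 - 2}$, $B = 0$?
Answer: $\frac{9444}{133} \approx 71.008$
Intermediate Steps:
$l = -1$ ($l = \frac{1}{-1} = -1$)
$t{\left(S,s \right)} = S + s$
$q = - \frac{1}{133}$ ($q = \frac{1}{-133} = - \frac{1}{133} \approx -0.0075188$)
$\left(-71 + q\right) t{\left(l,B \right)} = \left(-71 - \frac{1}{133}\right) \left(-1 + 0\right) = \left(- \frac{9444}{133}\right) \left(-1\right) = \frac{9444}{133}$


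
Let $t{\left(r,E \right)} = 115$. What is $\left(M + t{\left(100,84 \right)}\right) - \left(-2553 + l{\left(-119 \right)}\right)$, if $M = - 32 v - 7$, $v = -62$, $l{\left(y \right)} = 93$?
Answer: $4552$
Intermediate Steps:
$M = 1977$ ($M = \left(-32\right) \left(-62\right) - 7 = 1984 - 7 = 1977$)
$\left(M + t{\left(100,84 \right)}\right) - \left(-2553 + l{\left(-119 \right)}\right) = \left(1977 + 115\right) + \left(2553 - 93\right) = 2092 + \left(2553 - 93\right) = 2092 + 2460 = 4552$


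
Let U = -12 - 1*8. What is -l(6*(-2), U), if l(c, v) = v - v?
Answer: 0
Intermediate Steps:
U = -20 (U = -12 - 8 = -20)
l(c, v) = 0
-l(6*(-2), U) = -1*0 = 0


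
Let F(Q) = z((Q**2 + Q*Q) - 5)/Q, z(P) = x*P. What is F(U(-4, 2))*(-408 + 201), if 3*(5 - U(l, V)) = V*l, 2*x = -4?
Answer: 6078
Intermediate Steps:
x = -2 (x = (1/2)*(-4) = -2)
z(P) = -2*P
U(l, V) = 5 - V*l/3
F(Q) = (10 - 4*Q**2)/Q (F(Q) = (-2*((Q**2 + Q*Q) - 5))/Q = (-2*((Q**2 + Q**2) - 5))/Q = (-2*(2*Q**2 - 5))/Q = (-2*(-5 + 2*Q**2))/Q = (10 - 4*Q**2)/Q)
F(U(-4, 2))*(-408 + 201) = (-4*(5 - 1/3*2*(-4)) + 10/(5 - 1/3*2*(-4)))*(-408 + 201) = (-4*(5 + 8/3) + 10/(5 + 8/3))*(-207) = (-4*23/3 + 10/(23/3))*(-207) = (-92/3 + 10*(3/23))*(-207) = (-92/3 + 30/23)*(-207) = -2026/69*(-207) = 6078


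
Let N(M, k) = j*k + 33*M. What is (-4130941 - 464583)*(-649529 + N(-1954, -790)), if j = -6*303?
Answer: -3318928792516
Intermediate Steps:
j = -1818
N(M, k) = -1818*k + 33*M
(-4130941 - 464583)*(-649529 + N(-1954, -790)) = (-4130941 - 464583)*(-649529 + (-1818*(-790) + 33*(-1954))) = -4595524*(-649529 + (1436220 - 64482)) = -4595524*(-649529 + 1371738) = -4595524*722209 = -3318928792516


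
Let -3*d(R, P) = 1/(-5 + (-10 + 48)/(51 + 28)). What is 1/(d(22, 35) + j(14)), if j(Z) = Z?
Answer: 1071/15073 ≈ 0.071054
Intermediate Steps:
d(R, P) = 79/1071 (d(R, P) = -1/(3*(-5 + (-10 + 48)/(51 + 28))) = -1/(3*(-5 + 38/79)) = -1/(3*(-357/79)) = -⅓*(-79/357) = 79/1071)
1/(d(22, 35) + j(14)) = 1/(79/1071 + 14) = 1/(15073/1071) = 1071/15073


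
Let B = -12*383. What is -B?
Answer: 4596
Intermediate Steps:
B = -4596
-B = -1*(-4596) = 4596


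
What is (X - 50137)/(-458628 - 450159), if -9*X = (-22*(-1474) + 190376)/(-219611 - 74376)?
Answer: 14739601463/267171563769 ≈ 0.055169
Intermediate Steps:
X = 24756/293987 (X = -(-22*(-1474) + 190376)/(9*(-219611 - 74376)) = -(32428 + 190376)/(9*(-293987)) = -24756*(-1)/293987 = -⅑*(-222804/293987) = 24756/293987 ≈ 0.084208)
(X - 50137)/(-458628 - 450159) = (24756/293987 - 50137)/(-458628 - 450159) = -14739601463/293987/(-908787) = -14739601463/293987*(-1/908787) = 14739601463/267171563769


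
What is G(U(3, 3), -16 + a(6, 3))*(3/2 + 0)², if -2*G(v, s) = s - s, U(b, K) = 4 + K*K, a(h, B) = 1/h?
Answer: 0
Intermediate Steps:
U(b, K) = 4 + K²
G(v, s) = 0 (G(v, s) = -(s - s)/2 = -½*0 = 0)
G(U(3, 3), -16 + a(6, 3))*(3/2 + 0)² = 0*(3/2 + 0)² = 0*(3/2)² = 0*(9/4) = 0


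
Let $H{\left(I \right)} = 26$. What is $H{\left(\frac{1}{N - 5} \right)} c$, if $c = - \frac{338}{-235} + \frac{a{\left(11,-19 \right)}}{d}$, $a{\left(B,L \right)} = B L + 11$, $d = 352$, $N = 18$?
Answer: $\frac{42809}{1880} \approx 22.771$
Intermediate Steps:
$a{\left(B,L \right)} = 11 + B L$
$c = \frac{3293}{3760}$ ($c = - \frac{338}{-235} + \frac{11 + 11 \left(-19\right)}{352} = \left(-338\right) \left(- \frac{1}{235}\right) + \left(11 - 209\right) \frac{1}{352} = \frac{338}{235} - \frac{9}{16} = \frac{3293}{3760} \approx 0.8758$)
$H{\left(\frac{1}{N - 5} \right)} c = 26 \cdot \frac{3293}{3760} = \frac{42809}{1880}$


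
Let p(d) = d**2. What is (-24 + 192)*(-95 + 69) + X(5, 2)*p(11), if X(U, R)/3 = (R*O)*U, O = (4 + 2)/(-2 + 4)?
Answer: 6522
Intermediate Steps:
O = 3 (O = 6/2 = 6*(1/2) = 3)
X(U, R) = 9*R*U (X(U, R) = 3*((R*3)*U) = 3*((3*R)*U) = 3*(3*R*U) = 9*R*U)
(-24 + 192)*(-95 + 69) + X(5, 2)*p(11) = (-24 + 192)*(-95 + 69) + (9*2*5)*11**2 = 168*(-26) + 90*121 = -4368 + 10890 = 6522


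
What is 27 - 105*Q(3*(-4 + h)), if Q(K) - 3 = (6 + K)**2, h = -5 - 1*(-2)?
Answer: -23913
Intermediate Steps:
h = -3 (h = -5 + 2 = -3)
Q(K) = 3 + (6 + K)**2
27 - 105*Q(3*(-4 + h)) = 27 - 105*(3 + (6 + 3*(-4 - 3))**2) = 27 - 105*(3 + (6 + 3*(-7))**2) = 27 - 105*(3 + (6 - 21)**2) = 27 - 105*(3 + (-15)**2) = 27 - 105*(3 + 225) = 27 - 105*228 = 27 - 23940 = -23913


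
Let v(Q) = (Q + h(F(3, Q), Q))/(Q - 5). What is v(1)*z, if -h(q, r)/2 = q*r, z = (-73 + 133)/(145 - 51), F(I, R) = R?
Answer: 15/94 ≈ 0.15957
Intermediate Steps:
z = 30/47 (z = 60/94 = 60*(1/94) = 30/47 ≈ 0.63830)
h(q, r) = -2*q*r
v(Q) = (Q - 2*Q**2)/(-5 + Q) (v(Q) = (Q - 2*Q*Q)/(Q - 5) = (Q - 2*Q**2)/(-5 + Q))
v(1)*z = (1*(1 - 2*1)/(-5 + 1))*(30/47) = (1*(1 - 2)/(-4))*(30/47) = (1*(-1/4)*(-1))*(30/47) = (1/4)*(30/47) = 15/94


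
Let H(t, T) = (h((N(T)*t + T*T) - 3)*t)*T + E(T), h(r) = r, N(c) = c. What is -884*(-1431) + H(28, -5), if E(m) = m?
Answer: 1281519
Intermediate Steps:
H(t, T) = T + T*t*(-3 + T**2 + T*t) (H(t, T) = (((T*t + T*T) - 3)*t)*T + T = (((T*t + T**2) - 3)*t)*T + T = (((T**2 + T*t) - 3)*t)*T + T = ((-3 + T**2 + T*t)*t)*T + T = (t*(-3 + T**2 + T*t))*T + T = T*t*(-3 + T**2 + T*t) + T = T + T*t*(-3 + T**2 + T*t))
-884*(-1431) + H(28, -5) = -884*(-1431) - 5*(1 + 28*(-3 + (-5)**2 - 5*28)) = 1265004 - 5*(1 + 28*(-3 + 25 - 140)) = 1265004 - 5*(1 + 28*(-118)) = 1265004 - 5*(1 - 3304) = 1265004 - 5*(-3303) = 1265004 + 16515 = 1281519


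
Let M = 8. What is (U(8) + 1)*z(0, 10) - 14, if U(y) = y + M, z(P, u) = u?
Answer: 156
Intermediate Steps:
U(y) = 8 + y (U(y) = y + 8 = 8 + y)
(U(8) + 1)*z(0, 10) - 14 = ((8 + 8) + 1)*10 - 14 = (16 + 1)*10 - 14 = 17*10 - 14 = 170 - 14 = 156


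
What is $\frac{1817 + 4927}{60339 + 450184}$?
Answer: $\frac{6744}{510523} \approx 0.01321$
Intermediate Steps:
$\frac{1817 + 4927}{60339 + 450184} = \frac{6744}{510523}$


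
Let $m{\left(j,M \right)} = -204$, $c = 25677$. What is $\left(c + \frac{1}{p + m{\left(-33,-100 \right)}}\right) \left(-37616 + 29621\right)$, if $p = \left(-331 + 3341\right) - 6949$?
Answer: $- \frac{283502193650}{1381} \approx -2.0529 \cdot 10^{8}$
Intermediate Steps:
$p = -3939$ ($p = 3010 - 6949 = -3939$)
$\left(c + \frac{1}{p + m{\left(-33,-100 \right)}}\right) \left(-37616 + 29621\right) = \left(25677 + \frac{1}{-3939 - 204}\right) \left(-37616 + 29621\right) = \left(25677 + \frac{1}{-4143}\right) \left(-7995\right) = \left(25677 - \frac{1}{4143}\right) \left(-7995\right) = \frac{106379810}{4143} \left(-7995\right) = - \frac{283502193650}{1381}$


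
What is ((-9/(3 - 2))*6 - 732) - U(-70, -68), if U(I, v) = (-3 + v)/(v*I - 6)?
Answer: -3736573/4754 ≈ -785.99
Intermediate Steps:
U(I, v) = (-3 + v)/(-6 + I*v) (U(I, v) = (-3 + v)/(I*v - 6) = (-3 + v)/(-6 + I*v))
((-9/(3 - 2))*6 - 732) - U(-70, -68) = ((-9/(3 - 2))*6 - 732) - (-3 - 68)/(-6 - 70*(-68)) = ((-9/1)*6 - 732) - (-71)/(-6 + 4760) = ((1*(-9))*6 - 732) - (-71)/4754 = (-9*6 - 732) - (-71)/4754 = (-54 - 732) - 1*(-71/4754) = -786 + 71/4754 = -3736573/4754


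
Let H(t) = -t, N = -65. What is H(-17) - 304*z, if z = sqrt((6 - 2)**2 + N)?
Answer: 17 - 2128*I ≈ 17.0 - 2128.0*I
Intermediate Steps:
z = 7*I (z = sqrt((6 - 2)**2 - 65) = sqrt(4**2 - 65) = sqrt(16 - 65) = sqrt(-49) = 7*I ≈ 7.0*I)
H(-17) - 304*z = -1*(-17) - 2128*I = 17 - 2128*I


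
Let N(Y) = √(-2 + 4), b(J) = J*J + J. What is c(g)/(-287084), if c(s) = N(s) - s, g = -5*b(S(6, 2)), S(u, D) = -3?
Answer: -15/143542 - √2/287084 ≈ -0.00010943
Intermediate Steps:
b(J) = J + J² (b(J) = J² + J = J + J²)
N(Y) = √2
g = -30 (g = -(-15)*(1 - 3) = -(-15)*(-2) = -5*6 = -30)
c(s) = √2 - s
c(g)/(-287084) = (√2 - 1*(-30))/(-287084) = (√2 + 30)*(-1/287084) = (30 + √2)*(-1/287084) = -15/143542 - √2/287084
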